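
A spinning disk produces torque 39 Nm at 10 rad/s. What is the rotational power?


Given: tau = 39 Nm, omega = 10 rad/s
Using P = tau * omega
P = 39 * 10
P = 390 W

390 W


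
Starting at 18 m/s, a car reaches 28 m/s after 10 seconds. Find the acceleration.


Given: initial velocity v0 = 18 m/s, final velocity v = 28 m/s, time t = 10 s
Using a = (v - v0) / t
a = (28 - 18) / 10
a = 10 / 10
a = 1 m/s^2

1 m/s^2


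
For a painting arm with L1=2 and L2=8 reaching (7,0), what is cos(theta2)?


Given: L1 = 2, L2 = 8, target (x, y) = (7, 0)
Using cos(theta2) = (x^2 + y^2 - L1^2 - L2^2) / (2*L1*L2)
x^2 + y^2 = 7^2 + 0 = 49
L1^2 + L2^2 = 4 + 64 = 68
Numerator = 49 - 68 = -19
Denominator = 2*2*8 = 32
cos(theta2) = -19/32 = -19/32

-19/32


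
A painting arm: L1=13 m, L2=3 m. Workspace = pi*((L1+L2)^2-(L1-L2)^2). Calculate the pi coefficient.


Given: L1 = 13, L2 = 3
(L1+L2)^2 = (16)^2 = 256
(L1-L2)^2 = (10)^2 = 100
Difference = 256 - 100 = 156
This equals 4*L1*L2 = 4*13*3 = 156
Workspace area = 156*pi

156


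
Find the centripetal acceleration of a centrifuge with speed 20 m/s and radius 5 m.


Given: v = 20 m/s, r = 5 m
Using a_c = v^2 / r
a_c = 20^2 / 5
a_c = 400 / 5
a_c = 80 m/s^2

80 m/s^2


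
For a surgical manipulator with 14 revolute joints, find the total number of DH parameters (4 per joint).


Given: 14 joints, 4 DH parameters per joint (d, theta, a, alpha)
Total DH parameters = number_of_joints * 4
Total = 14 * 4
Total = 56

56


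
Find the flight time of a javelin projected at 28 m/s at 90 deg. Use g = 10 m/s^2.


Given: v0 = 28 m/s, theta = 90 deg, g = 10 m/s^2
sin(90) = 1
Using T = 2*v0*sin(theta) / g
T = 2*28*1 / 10
T = 56 / 10
T = 28/5 s

28/5 s


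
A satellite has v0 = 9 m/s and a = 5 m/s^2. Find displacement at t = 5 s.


Given: v0 = 9 m/s, a = 5 m/s^2, t = 5 s
Using s = v0*t + (1/2)*a*t^2
s = 9*5 + (1/2)*5*5^2
s = 45 + (1/2)*125
s = 45 + 125/2
s = 215/2

215/2 m


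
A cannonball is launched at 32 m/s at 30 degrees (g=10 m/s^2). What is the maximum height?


Given: v0 = 32 m/s, theta = 30 deg, g = 10 m/s^2
sin^2(30) = 1/4
Using H = v0^2 * sin^2(theta) / (2*g)
H = 32^2 * 1/4 / (2*10)
H = 1024 * 1/4 / 20
H = 256 / 20
H = 64/5 m

64/5 m


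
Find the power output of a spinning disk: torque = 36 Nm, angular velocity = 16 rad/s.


Given: tau = 36 Nm, omega = 16 rad/s
Using P = tau * omega
P = 36 * 16
P = 576 W

576 W


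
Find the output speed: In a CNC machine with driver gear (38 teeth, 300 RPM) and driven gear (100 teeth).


Given: N1 = 38 teeth, w1 = 300 RPM, N2 = 100 teeth
Using N1*w1 = N2*w2
w2 = N1*w1 / N2
w2 = 38*300 / 100
w2 = 11400 / 100
w2 = 114 RPM

114 RPM


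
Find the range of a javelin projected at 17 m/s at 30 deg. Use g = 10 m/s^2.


Given: v0 = 17 m/s, theta = 30 deg, g = 10 m/s^2
sin(2*30) = sin(60) = sqrt(3)/2
Using R = v0^2 * sin(2*theta) / g
R = 17^2 * (sqrt(3)/2) / 10
R = 289 * sqrt(3) / 20
R = 289/20*sqrt(3) m

289/20*sqrt(3) m


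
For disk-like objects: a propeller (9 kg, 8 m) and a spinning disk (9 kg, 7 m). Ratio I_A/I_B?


Given: M1=9 kg, R1=8 m, M2=9 kg, R2=7 m
For a disk: I = (1/2)*M*R^2, so I_A/I_B = (M1*R1^2)/(M2*R2^2)
M1*R1^2 = 9*64 = 576
M2*R2^2 = 9*49 = 441
I_A/I_B = 576/441 = 64/49

64/49


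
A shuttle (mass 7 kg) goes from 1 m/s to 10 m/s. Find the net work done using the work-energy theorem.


Given: m = 7 kg, v0 = 1 m/s, v = 10 m/s
Using W = (1/2)*m*(v^2 - v0^2)
v^2 = 10^2 = 100
v0^2 = 1^2 = 1
v^2 - v0^2 = 100 - 1 = 99
W = (1/2)*7*99 = 693/2 J

693/2 J


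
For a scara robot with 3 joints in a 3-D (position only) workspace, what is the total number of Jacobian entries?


Given: task space dimension = 3, joints = 3
Jacobian is a 3 x 3 matrix
Total entries = rows * columns
Total = 3 * 3
Total = 9

9


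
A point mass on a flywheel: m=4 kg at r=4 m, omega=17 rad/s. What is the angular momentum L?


Given: m = 4 kg, r = 4 m, omega = 17 rad/s
For a point mass: I = m*r^2
I = 4*4^2 = 4*16 = 64
L = I*omega = 64*17
L = 1088 kg*m^2/s

1088 kg*m^2/s


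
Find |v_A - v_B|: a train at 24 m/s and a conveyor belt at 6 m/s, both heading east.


Given: v_A = 24 m/s east, v_B = 6 m/s east
Both move in the same direction; relative speed = |v_A - v_B|
|24 - 6| = |18|
= 18 m/s

18 m/s


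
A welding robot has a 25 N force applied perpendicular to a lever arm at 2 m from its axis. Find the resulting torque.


Given: F = 25 N, r = 2 m, angle = 90 deg (perpendicular)
Using tau = F * r * sin(90)
sin(90) = 1
tau = 25 * 2 * 1
tau = 50 Nm

50 Nm


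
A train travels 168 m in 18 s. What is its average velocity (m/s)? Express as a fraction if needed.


Given: distance d = 168 m, time t = 18 s
Using v = d / t
v = 168 / 18
v = 28/3 m/s

28/3 m/s


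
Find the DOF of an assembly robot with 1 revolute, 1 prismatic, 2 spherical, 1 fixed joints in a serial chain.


Given: serial robot with 1 revolute, 1 prismatic, 2 spherical, 1 fixed joints
DOF contribution per joint type: revolute=1, prismatic=1, spherical=3, fixed=0
DOF = 1*1 + 1*1 + 2*3 + 1*0
DOF = 8

8


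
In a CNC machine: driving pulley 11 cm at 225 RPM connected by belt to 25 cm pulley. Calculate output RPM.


Given: D1 = 11 cm, w1 = 225 RPM, D2 = 25 cm
Using D1*w1 = D2*w2
w2 = D1*w1 / D2
w2 = 11*225 / 25
w2 = 2475 / 25
w2 = 99 RPM

99 RPM


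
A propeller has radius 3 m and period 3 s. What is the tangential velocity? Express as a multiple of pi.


Given: radius r = 3 m, period T = 3 s
Using v = 2*pi*r / T
v = 2*pi*3 / 3
v = 6*pi / 3
v = 2*pi m/s

2*pi m/s


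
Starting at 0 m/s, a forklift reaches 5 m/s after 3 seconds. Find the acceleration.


Given: initial velocity v0 = 0 m/s, final velocity v = 5 m/s, time t = 3 s
Using a = (v - v0) / t
a = (5 - 0) / 3
a = 5 / 3
a = 5/3 m/s^2

5/3 m/s^2


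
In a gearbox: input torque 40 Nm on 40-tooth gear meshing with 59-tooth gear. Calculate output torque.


Given: N1 = 40, N2 = 59, T1 = 40 Nm
Using T2/T1 = N2/N1
T2 = T1 * N2 / N1
T2 = 40 * 59 / 40
T2 = 2360 / 40
T2 = 59 Nm

59 Nm


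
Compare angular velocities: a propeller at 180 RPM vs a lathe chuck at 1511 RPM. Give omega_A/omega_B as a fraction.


Given: RPM_A = 180, RPM_B = 1511
omega = 2*pi*RPM/60, so omega_A/omega_B = RPM_A / RPM_B
omega_A/omega_B = 180 / 1511
omega_A/omega_B = 180/1511

180/1511


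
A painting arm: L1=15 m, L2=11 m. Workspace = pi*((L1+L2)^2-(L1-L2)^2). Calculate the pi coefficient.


Given: L1 = 15, L2 = 11
(L1+L2)^2 = (26)^2 = 676
(L1-L2)^2 = (4)^2 = 16
Difference = 676 - 16 = 660
This equals 4*L1*L2 = 4*15*11 = 660
Workspace area = 660*pi

660


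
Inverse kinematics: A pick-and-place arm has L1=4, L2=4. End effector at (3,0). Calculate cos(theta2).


Given: L1 = 4, L2 = 4, target (x, y) = (3, 0)
Using cos(theta2) = (x^2 + y^2 - L1^2 - L2^2) / (2*L1*L2)
x^2 + y^2 = 3^2 + 0 = 9
L1^2 + L2^2 = 16 + 16 = 32
Numerator = 9 - 32 = -23
Denominator = 2*4*4 = 32
cos(theta2) = -23/32 = -23/32

-23/32


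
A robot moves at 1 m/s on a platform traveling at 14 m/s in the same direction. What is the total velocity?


Given: object velocity = 1 m/s, platform velocity = 14 m/s (same direction)
Using classical velocity addition: v_total = v_object + v_platform
v_total = 1 + 14
v_total = 15 m/s

15 m/s


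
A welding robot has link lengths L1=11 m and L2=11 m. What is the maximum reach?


Given: L1 = 11 m, L2 = 11 m
For a 2-link planar arm, max reach = L1 + L2 (fully extended)
Max reach = 11 + 11
Max reach = 22 m

22 m


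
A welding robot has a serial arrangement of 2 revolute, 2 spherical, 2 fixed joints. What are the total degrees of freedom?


Given: serial robot with 2 revolute, 2 spherical, 2 fixed joints
DOF contribution per joint type: revolute=1, prismatic=1, spherical=3, fixed=0
DOF = 2*1 + 2*3 + 2*0
DOF = 8

8


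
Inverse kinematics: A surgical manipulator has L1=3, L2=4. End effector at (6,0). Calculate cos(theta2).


Given: L1 = 3, L2 = 4, target (x, y) = (6, 0)
Using cos(theta2) = (x^2 + y^2 - L1^2 - L2^2) / (2*L1*L2)
x^2 + y^2 = 6^2 + 0 = 36
L1^2 + L2^2 = 9 + 16 = 25
Numerator = 36 - 25 = 11
Denominator = 2*3*4 = 24
cos(theta2) = 11/24 = 11/24

11/24


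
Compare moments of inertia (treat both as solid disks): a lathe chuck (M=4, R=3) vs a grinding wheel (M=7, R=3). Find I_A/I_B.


Given: M1=4 kg, R1=3 m, M2=7 kg, R2=3 m
For a disk: I = (1/2)*M*R^2, so I_A/I_B = (M1*R1^2)/(M2*R2^2)
M1*R1^2 = 4*9 = 36
M2*R2^2 = 7*9 = 63
I_A/I_B = 36/63 = 4/7

4/7


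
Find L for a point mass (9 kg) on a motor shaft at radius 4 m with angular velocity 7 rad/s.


Given: m = 9 kg, r = 4 m, omega = 7 rad/s
For a point mass: I = m*r^2
I = 9*4^2 = 9*16 = 144
L = I*omega = 144*7
L = 1008 kg*m^2/s

1008 kg*m^2/s


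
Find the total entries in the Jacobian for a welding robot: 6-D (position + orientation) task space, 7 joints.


Given: task space dimension = 6, joints = 7
Jacobian is a 6 x 7 matrix
Total entries = rows * columns
Total = 6 * 7
Total = 42

42


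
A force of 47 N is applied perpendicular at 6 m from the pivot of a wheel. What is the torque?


Given: F = 47 N, r = 6 m, angle = 90 deg (perpendicular)
Using tau = F * r * sin(90)
sin(90) = 1
tau = 47 * 6 * 1
tau = 282 Nm

282 Nm


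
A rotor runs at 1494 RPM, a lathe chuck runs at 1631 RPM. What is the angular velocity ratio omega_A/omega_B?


Given: RPM_A = 1494, RPM_B = 1631
omega = 2*pi*RPM/60, so omega_A/omega_B = RPM_A / RPM_B
omega_A/omega_B = 1494 / 1631
omega_A/omega_B = 1494/1631

1494/1631


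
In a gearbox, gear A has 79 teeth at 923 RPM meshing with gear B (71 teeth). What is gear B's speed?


Given: N1 = 79 teeth, w1 = 923 RPM, N2 = 71 teeth
Using N1*w1 = N2*w2
w2 = N1*w1 / N2
w2 = 79*923 / 71
w2 = 72917 / 71
w2 = 1027 RPM

1027 RPM


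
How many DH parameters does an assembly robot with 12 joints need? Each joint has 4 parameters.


Given: 12 joints, 4 DH parameters per joint (d, theta, a, alpha)
Total DH parameters = number_of_joints * 4
Total = 12 * 4
Total = 48

48


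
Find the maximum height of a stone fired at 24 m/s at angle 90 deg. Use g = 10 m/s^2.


Given: v0 = 24 m/s, theta = 90 deg, g = 10 m/s^2
sin^2(90) = 1
Using H = v0^2 * sin^2(theta) / (2*g)
H = 24^2 * 1 / (2*10)
H = 576 * 1 / 20
H = 576 / 20
H = 144/5 m

144/5 m


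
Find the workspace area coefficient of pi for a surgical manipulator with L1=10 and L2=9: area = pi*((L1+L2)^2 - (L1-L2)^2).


Given: L1 = 10, L2 = 9
(L1+L2)^2 = (19)^2 = 361
(L1-L2)^2 = (1)^2 = 1
Difference = 361 - 1 = 360
This equals 4*L1*L2 = 4*10*9 = 360
Workspace area = 360*pi

360


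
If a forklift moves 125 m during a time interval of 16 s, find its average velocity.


Given: distance d = 125 m, time t = 16 s
Using v = d / t
v = 125 / 16
v = 125/16 m/s

125/16 m/s


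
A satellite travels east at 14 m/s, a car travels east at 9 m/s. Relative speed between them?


Given: v_A = 14 m/s east, v_B = 9 m/s east
Both move in the same direction; relative speed = |v_A - v_B|
|14 - 9| = |5|
= 5 m/s

5 m/s


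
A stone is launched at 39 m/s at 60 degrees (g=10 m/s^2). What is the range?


Given: v0 = 39 m/s, theta = 60 deg, g = 10 m/s^2
sin(2*60) = sin(120) = sqrt(3)/2
Using R = v0^2 * sin(2*theta) / g
R = 39^2 * (sqrt(3)/2) / 10
R = 1521 * sqrt(3) / 20
R = 1521/20*sqrt(3) m

1521/20*sqrt(3) m


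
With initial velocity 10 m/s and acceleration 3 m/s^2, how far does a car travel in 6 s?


Given: v0 = 10 m/s, a = 3 m/s^2, t = 6 s
Using s = v0*t + (1/2)*a*t^2
s = 10*6 + (1/2)*3*6^2
s = 60 + (1/2)*108
s = 60 + 54
s = 114

114 m


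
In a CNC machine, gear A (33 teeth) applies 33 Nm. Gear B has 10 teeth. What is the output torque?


Given: N1 = 33, N2 = 10, T1 = 33 Nm
Using T2/T1 = N2/N1
T2 = T1 * N2 / N1
T2 = 33 * 10 / 33
T2 = 330 / 33
T2 = 10 Nm

10 Nm


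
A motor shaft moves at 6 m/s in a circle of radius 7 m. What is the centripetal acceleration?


Given: v = 6 m/s, r = 7 m
Using a_c = v^2 / r
a_c = 6^2 / 7
a_c = 36 / 7
a_c = 36/7 m/s^2

36/7 m/s^2


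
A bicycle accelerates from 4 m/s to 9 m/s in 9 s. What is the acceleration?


Given: initial velocity v0 = 4 m/s, final velocity v = 9 m/s, time t = 9 s
Using a = (v - v0) / t
a = (9 - 4) / 9
a = 5 / 9
a = 5/9 m/s^2

5/9 m/s^2


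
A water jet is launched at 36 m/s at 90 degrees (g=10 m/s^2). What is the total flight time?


Given: v0 = 36 m/s, theta = 90 deg, g = 10 m/s^2
sin(90) = 1
Using T = 2*v0*sin(theta) / g
T = 2*36*1 / 10
T = 72 / 10
T = 36/5 s

36/5 s


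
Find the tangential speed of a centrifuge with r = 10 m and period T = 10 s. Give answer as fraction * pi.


Given: radius r = 10 m, period T = 10 s
Using v = 2*pi*r / T
v = 2*pi*10 / 10
v = 20*pi / 10
v = 2*pi m/s

2*pi m/s


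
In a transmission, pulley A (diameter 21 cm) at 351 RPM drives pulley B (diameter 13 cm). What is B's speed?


Given: D1 = 21 cm, w1 = 351 RPM, D2 = 13 cm
Using D1*w1 = D2*w2
w2 = D1*w1 / D2
w2 = 21*351 / 13
w2 = 7371 / 13
w2 = 567 RPM

567 RPM


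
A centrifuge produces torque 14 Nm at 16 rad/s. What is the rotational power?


Given: tau = 14 Nm, omega = 16 rad/s
Using P = tau * omega
P = 14 * 16
P = 224 W

224 W


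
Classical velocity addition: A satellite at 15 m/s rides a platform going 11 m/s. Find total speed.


Given: object velocity = 15 m/s, platform velocity = 11 m/s (same direction)
Using classical velocity addition: v_total = v_object + v_platform
v_total = 15 + 11
v_total = 26 m/s

26 m/s


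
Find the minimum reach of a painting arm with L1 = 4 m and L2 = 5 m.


Given: L1 = 4 m, L2 = 5 m
For a 2-link planar arm, min reach = |L1 - L2| (second link folded back)
Min reach = |4 - 5|
Min reach = 1 m

1 m


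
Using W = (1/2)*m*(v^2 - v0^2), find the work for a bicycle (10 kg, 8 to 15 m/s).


Given: m = 10 kg, v0 = 8 m/s, v = 15 m/s
Using W = (1/2)*m*(v^2 - v0^2)
v^2 = 15^2 = 225
v0^2 = 8^2 = 64
v^2 - v0^2 = 225 - 64 = 161
W = (1/2)*10*161 = 805 J

805 J


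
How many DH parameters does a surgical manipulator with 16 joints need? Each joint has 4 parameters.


Given: 16 joints, 4 DH parameters per joint (d, theta, a, alpha)
Total DH parameters = number_of_joints * 4
Total = 16 * 4
Total = 64

64


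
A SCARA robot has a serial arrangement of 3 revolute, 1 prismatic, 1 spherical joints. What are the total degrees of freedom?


Given: serial robot with 3 revolute, 1 prismatic, 1 spherical joints
DOF contribution per joint type: revolute=1, prismatic=1, spherical=3, fixed=0
DOF = 3*1 + 1*1 + 1*3
DOF = 7

7


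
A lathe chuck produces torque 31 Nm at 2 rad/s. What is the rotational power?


Given: tau = 31 Nm, omega = 2 rad/s
Using P = tau * omega
P = 31 * 2
P = 62 W

62 W


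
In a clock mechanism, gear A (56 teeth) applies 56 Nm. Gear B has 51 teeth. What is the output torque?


Given: N1 = 56, N2 = 51, T1 = 56 Nm
Using T2/T1 = N2/N1
T2 = T1 * N2 / N1
T2 = 56 * 51 / 56
T2 = 2856 / 56
T2 = 51 Nm

51 Nm


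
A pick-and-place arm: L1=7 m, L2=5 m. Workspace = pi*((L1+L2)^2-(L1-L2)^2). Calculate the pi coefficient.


Given: L1 = 7, L2 = 5
(L1+L2)^2 = (12)^2 = 144
(L1-L2)^2 = (2)^2 = 4
Difference = 144 - 4 = 140
This equals 4*L1*L2 = 4*7*5 = 140
Workspace area = 140*pi

140


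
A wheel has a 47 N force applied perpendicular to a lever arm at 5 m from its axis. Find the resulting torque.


Given: F = 47 N, r = 5 m, angle = 90 deg (perpendicular)
Using tau = F * r * sin(90)
sin(90) = 1
tau = 47 * 5 * 1
tau = 235 Nm

235 Nm


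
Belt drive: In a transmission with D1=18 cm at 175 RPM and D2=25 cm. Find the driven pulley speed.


Given: D1 = 18 cm, w1 = 175 RPM, D2 = 25 cm
Using D1*w1 = D2*w2
w2 = D1*w1 / D2
w2 = 18*175 / 25
w2 = 3150 / 25
w2 = 126 RPM

126 RPM


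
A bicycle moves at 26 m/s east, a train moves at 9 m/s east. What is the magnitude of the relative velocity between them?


Given: v_A = 26 m/s east, v_B = 9 m/s east
Both move in the same direction; relative speed = |v_A - v_B|
|26 - 9| = |17|
= 17 m/s

17 m/s


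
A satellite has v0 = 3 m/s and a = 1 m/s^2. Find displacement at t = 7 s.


Given: v0 = 3 m/s, a = 1 m/s^2, t = 7 s
Using s = v0*t + (1/2)*a*t^2
s = 3*7 + (1/2)*1*7^2
s = 21 + (1/2)*49
s = 21 + 49/2
s = 91/2

91/2 m


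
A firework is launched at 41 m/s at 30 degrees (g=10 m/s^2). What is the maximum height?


Given: v0 = 41 m/s, theta = 30 deg, g = 10 m/s^2
sin^2(30) = 1/4
Using H = v0^2 * sin^2(theta) / (2*g)
H = 41^2 * 1/4 / (2*10)
H = 1681 * 1/4 / 20
H = 1681/4 / 20
H = 1681/80 m

1681/80 m


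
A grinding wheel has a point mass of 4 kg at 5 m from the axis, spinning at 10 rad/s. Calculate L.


Given: m = 4 kg, r = 5 m, omega = 10 rad/s
For a point mass: I = m*r^2
I = 4*5^2 = 4*25 = 100
L = I*omega = 100*10
L = 1000 kg*m^2/s

1000 kg*m^2/s


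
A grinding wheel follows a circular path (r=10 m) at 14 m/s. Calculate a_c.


Given: v = 14 m/s, r = 10 m
Using a_c = v^2 / r
a_c = 14^2 / 10
a_c = 196 / 10
a_c = 98/5 m/s^2

98/5 m/s^2


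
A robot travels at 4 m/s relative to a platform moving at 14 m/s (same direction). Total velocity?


Given: object velocity = 4 m/s, platform velocity = 14 m/s (same direction)
Using classical velocity addition: v_total = v_object + v_platform
v_total = 4 + 14
v_total = 18 m/s

18 m/s


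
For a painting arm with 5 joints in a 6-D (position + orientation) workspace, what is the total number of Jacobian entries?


Given: task space dimension = 6, joints = 5
Jacobian is a 6 x 5 matrix
Total entries = rows * columns
Total = 6 * 5
Total = 30

30


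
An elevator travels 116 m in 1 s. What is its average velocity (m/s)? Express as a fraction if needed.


Given: distance d = 116 m, time t = 1 s
Using v = d / t
v = 116 / 1
v = 116 m/s

116 m/s


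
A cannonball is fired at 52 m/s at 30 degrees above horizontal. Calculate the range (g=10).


Given: v0 = 52 m/s, theta = 30 deg, g = 10 m/s^2
sin(2*30) = sin(60) = sqrt(3)/2
Using R = v0^2 * sin(2*theta) / g
R = 52^2 * (sqrt(3)/2) / 10
R = 2704 * sqrt(3) / 20
R = 676/5*sqrt(3) m

676/5*sqrt(3) m


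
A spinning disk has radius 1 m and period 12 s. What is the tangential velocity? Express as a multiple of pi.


Given: radius r = 1 m, period T = 12 s
Using v = 2*pi*r / T
v = 2*pi*1 / 12
v = 2*pi / 12
v = 1/6*pi m/s

1/6*pi m/s


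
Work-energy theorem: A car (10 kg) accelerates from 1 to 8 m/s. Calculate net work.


Given: m = 10 kg, v0 = 1 m/s, v = 8 m/s
Using W = (1/2)*m*(v^2 - v0^2)
v^2 = 8^2 = 64
v0^2 = 1^2 = 1
v^2 - v0^2 = 64 - 1 = 63
W = (1/2)*10*63 = 315 J

315 J


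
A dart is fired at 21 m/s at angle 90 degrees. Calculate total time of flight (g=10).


Given: v0 = 21 m/s, theta = 90 deg, g = 10 m/s^2
sin(90) = 1
Using T = 2*v0*sin(theta) / g
T = 2*21*1 / 10
T = 42 / 10
T = 21/5 s

21/5 s


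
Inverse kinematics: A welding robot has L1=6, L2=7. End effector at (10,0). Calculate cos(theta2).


Given: L1 = 6, L2 = 7, target (x, y) = (10, 0)
Using cos(theta2) = (x^2 + y^2 - L1^2 - L2^2) / (2*L1*L2)
x^2 + y^2 = 10^2 + 0 = 100
L1^2 + L2^2 = 36 + 49 = 85
Numerator = 100 - 85 = 15
Denominator = 2*6*7 = 84
cos(theta2) = 15/84 = 5/28

5/28


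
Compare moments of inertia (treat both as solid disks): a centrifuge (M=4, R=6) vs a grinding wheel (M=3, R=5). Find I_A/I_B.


Given: M1=4 kg, R1=6 m, M2=3 kg, R2=5 m
For a disk: I = (1/2)*M*R^2, so I_A/I_B = (M1*R1^2)/(M2*R2^2)
M1*R1^2 = 4*36 = 144
M2*R2^2 = 3*25 = 75
I_A/I_B = 144/75 = 48/25

48/25


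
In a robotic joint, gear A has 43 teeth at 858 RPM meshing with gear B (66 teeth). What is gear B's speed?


Given: N1 = 43 teeth, w1 = 858 RPM, N2 = 66 teeth
Using N1*w1 = N2*w2
w2 = N1*w1 / N2
w2 = 43*858 / 66
w2 = 36894 / 66
w2 = 559 RPM

559 RPM


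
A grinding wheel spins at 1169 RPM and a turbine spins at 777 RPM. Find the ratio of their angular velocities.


Given: RPM_A = 1169, RPM_B = 777
omega = 2*pi*RPM/60, so omega_A/omega_B = RPM_A / RPM_B
omega_A/omega_B = 1169 / 777
omega_A/omega_B = 167/111

167/111


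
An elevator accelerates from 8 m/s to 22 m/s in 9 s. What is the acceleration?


Given: initial velocity v0 = 8 m/s, final velocity v = 22 m/s, time t = 9 s
Using a = (v - v0) / t
a = (22 - 8) / 9
a = 14 / 9
a = 14/9 m/s^2

14/9 m/s^2


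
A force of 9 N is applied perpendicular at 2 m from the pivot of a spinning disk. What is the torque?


Given: F = 9 N, r = 2 m, angle = 90 deg (perpendicular)
Using tau = F * r * sin(90)
sin(90) = 1
tau = 9 * 2 * 1
tau = 18 Nm

18 Nm


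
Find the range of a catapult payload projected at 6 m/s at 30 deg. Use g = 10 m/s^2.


Given: v0 = 6 m/s, theta = 30 deg, g = 10 m/s^2
sin(2*30) = sin(60) = sqrt(3)/2
Using R = v0^2 * sin(2*theta) / g
R = 6^2 * (sqrt(3)/2) / 10
R = 36 * sqrt(3) / 20
R = 9/5*sqrt(3) m

9/5*sqrt(3) m


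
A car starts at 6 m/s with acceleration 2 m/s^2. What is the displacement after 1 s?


Given: v0 = 6 m/s, a = 2 m/s^2, t = 1 s
Using s = v0*t + (1/2)*a*t^2
s = 6*1 + (1/2)*2*1^2
s = 6 + (1/2)*2
s = 6 + 1
s = 7

7 m


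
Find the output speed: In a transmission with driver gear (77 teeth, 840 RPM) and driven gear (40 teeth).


Given: N1 = 77 teeth, w1 = 840 RPM, N2 = 40 teeth
Using N1*w1 = N2*w2
w2 = N1*w1 / N2
w2 = 77*840 / 40
w2 = 64680 / 40
w2 = 1617 RPM

1617 RPM


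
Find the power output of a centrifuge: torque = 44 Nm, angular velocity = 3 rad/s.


Given: tau = 44 Nm, omega = 3 rad/s
Using P = tau * omega
P = 44 * 3
P = 132 W

132 W


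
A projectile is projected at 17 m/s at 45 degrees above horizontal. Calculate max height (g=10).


Given: v0 = 17 m/s, theta = 45 deg, g = 10 m/s^2
sin^2(45) = 1/2
Using H = v0^2 * sin^2(theta) / (2*g)
H = 17^2 * 1/2 / (2*10)
H = 289 * 1/2 / 20
H = 289/2 / 20
H = 289/40 m

289/40 m


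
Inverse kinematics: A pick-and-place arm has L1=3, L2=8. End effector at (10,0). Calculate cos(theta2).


Given: L1 = 3, L2 = 8, target (x, y) = (10, 0)
Using cos(theta2) = (x^2 + y^2 - L1^2 - L2^2) / (2*L1*L2)
x^2 + y^2 = 10^2 + 0 = 100
L1^2 + L2^2 = 9 + 64 = 73
Numerator = 100 - 73 = 27
Denominator = 2*3*8 = 48
cos(theta2) = 27/48 = 9/16

9/16


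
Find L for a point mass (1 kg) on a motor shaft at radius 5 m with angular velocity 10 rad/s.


Given: m = 1 kg, r = 5 m, omega = 10 rad/s
For a point mass: I = m*r^2
I = 1*5^2 = 1*25 = 25
L = I*omega = 25*10
L = 250 kg*m^2/s

250 kg*m^2/s


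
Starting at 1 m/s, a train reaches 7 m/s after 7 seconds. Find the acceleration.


Given: initial velocity v0 = 1 m/s, final velocity v = 7 m/s, time t = 7 s
Using a = (v - v0) / t
a = (7 - 1) / 7
a = 6 / 7
a = 6/7 m/s^2

6/7 m/s^2


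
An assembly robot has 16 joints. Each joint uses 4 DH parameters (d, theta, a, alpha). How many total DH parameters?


Given: 16 joints, 4 DH parameters per joint (d, theta, a, alpha)
Total DH parameters = number_of_joints * 4
Total = 16 * 4
Total = 64

64


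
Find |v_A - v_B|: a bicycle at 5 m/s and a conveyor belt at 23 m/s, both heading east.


Given: v_A = 5 m/s east, v_B = 23 m/s east
Both move in the same direction; relative speed = |v_A - v_B|
|5 - 23| = |-18|
= 18 m/s

18 m/s


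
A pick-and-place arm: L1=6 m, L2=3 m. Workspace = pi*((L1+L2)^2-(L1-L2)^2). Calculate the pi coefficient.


Given: L1 = 6, L2 = 3
(L1+L2)^2 = (9)^2 = 81
(L1-L2)^2 = (3)^2 = 9
Difference = 81 - 9 = 72
This equals 4*L1*L2 = 4*6*3 = 72
Workspace area = 72*pi

72


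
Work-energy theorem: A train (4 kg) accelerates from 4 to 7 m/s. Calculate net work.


Given: m = 4 kg, v0 = 4 m/s, v = 7 m/s
Using W = (1/2)*m*(v^2 - v0^2)
v^2 = 7^2 = 49
v0^2 = 4^2 = 16
v^2 - v0^2 = 49 - 16 = 33
W = (1/2)*4*33 = 66 J

66 J


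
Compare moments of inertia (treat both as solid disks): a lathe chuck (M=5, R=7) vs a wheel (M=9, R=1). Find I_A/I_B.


Given: M1=5 kg, R1=7 m, M2=9 kg, R2=1 m
For a disk: I = (1/2)*M*R^2, so I_A/I_B = (M1*R1^2)/(M2*R2^2)
M1*R1^2 = 5*49 = 245
M2*R2^2 = 9*1 = 9
I_A/I_B = 245/9 = 245/9

245/9


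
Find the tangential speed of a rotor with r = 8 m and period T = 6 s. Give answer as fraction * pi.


Given: radius r = 8 m, period T = 6 s
Using v = 2*pi*r / T
v = 2*pi*8 / 6
v = 16*pi / 6
v = 8/3*pi m/s

8/3*pi m/s


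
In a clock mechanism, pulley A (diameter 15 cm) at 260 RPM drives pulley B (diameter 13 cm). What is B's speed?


Given: D1 = 15 cm, w1 = 260 RPM, D2 = 13 cm
Using D1*w1 = D2*w2
w2 = D1*w1 / D2
w2 = 15*260 / 13
w2 = 3900 / 13
w2 = 300 RPM

300 RPM


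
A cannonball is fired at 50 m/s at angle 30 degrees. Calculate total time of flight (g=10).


Given: v0 = 50 m/s, theta = 30 deg, g = 10 m/s^2
sin(30) = 1/2
Using T = 2*v0*sin(theta) / g
T = 2*50*1/2 / 10
T = 50 / 10
T = 5 s

5 s


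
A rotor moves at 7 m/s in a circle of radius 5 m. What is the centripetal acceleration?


Given: v = 7 m/s, r = 5 m
Using a_c = v^2 / r
a_c = 7^2 / 5
a_c = 49 / 5
a_c = 49/5 m/s^2

49/5 m/s^2


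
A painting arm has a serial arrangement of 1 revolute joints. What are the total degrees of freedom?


Given: serial robot with 1 revolute joints
DOF contribution per joint type: revolute=1, prismatic=1, spherical=3, fixed=0
DOF = 1*1
DOF = 1

1


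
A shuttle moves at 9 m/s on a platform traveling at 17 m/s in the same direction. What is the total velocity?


Given: object velocity = 9 m/s, platform velocity = 17 m/s (same direction)
Using classical velocity addition: v_total = v_object + v_platform
v_total = 9 + 17
v_total = 26 m/s

26 m/s


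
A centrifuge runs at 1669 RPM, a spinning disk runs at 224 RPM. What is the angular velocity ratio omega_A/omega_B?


Given: RPM_A = 1669, RPM_B = 224
omega = 2*pi*RPM/60, so omega_A/omega_B = RPM_A / RPM_B
omega_A/omega_B = 1669 / 224
omega_A/omega_B = 1669/224

1669/224


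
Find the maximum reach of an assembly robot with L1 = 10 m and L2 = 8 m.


Given: L1 = 10 m, L2 = 8 m
For a 2-link planar arm, max reach = L1 + L2 (fully extended)
Max reach = 10 + 8
Max reach = 18 m

18 m


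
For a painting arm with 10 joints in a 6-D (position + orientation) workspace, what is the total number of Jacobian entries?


Given: task space dimension = 6, joints = 10
Jacobian is a 6 x 10 matrix
Total entries = rows * columns
Total = 6 * 10
Total = 60

60


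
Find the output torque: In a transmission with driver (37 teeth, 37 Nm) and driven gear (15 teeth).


Given: N1 = 37, N2 = 15, T1 = 37 Nm
Using T2/T1 = N2/N1
T2 = T1 * N2 / N1
T2 = 37 * 15 / 37
T2 = 555 / 37
T2 = 15 Nm

15 Nm


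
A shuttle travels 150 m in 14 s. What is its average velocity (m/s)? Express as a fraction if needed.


Given: distance d = 150 m, time t = 14 s
Using v = d / t
v = 150 / 14
v = 75/7 m/s

75/7 m/s


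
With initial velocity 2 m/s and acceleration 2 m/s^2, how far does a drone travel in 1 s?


Given: v0 = 2 m/s, a = 2 m/s^2, t = 1 s
Using s = v0*t + (1/2)*a*t^2
s = 2*1 + (1/2)*2*1^2
s = 2 + (1/2)*2
s = 2 + 1
s = 3

3 m


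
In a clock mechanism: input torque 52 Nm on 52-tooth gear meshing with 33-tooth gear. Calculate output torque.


Given: N1 = 52, N2 = 33, T1 = 52 Nm
Using T2/T1 = N2/N1
T2 = T1 * N2 / N1
T2 = 52 * 33 / 52
T2 = 1716 / 52
T2 = 33 Nm

33 Nm


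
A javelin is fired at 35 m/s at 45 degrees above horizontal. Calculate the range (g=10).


Given: v0 = 35 m/s, theta = 45 deg, g = 10 m/s^2
sin(2*45) = sin(90) = 1
Using R = v0^2 * sin(2*theta) / g
R = 35^2 * 1 / 10
R = 1225 / 10
R = 245/2 m

245/2 m


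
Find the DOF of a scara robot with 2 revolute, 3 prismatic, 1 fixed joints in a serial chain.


Given: serial robot with 2 revolute, 3 prismatic, 1 fixed joints
DOF contribution per joint type: revolute=1, prismatic=1, spherical=3, fixed=0
DOF = 2*1 + 3*1 + 1*0
DOF = 5

5


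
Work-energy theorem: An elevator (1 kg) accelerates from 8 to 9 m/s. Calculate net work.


Given: m = 1 kg, v0 = 8 m/s, v = 9 m/s
Using W = (1/2)*m*(v^2 - v0^2)
v^2 = 9^2 = 81
v0^2 = 8^2 = 64
v^2 - v0^2 = 81 - 64 = 17
W = (1/2)*1*17 = 17/2 J

17/2 J


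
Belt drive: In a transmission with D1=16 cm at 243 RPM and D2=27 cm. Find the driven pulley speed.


Given: D1 = 16 cm, w1 = 243 RPM, D2 = 27 cm
Using D1*w1 = D2*w2
w2 = D1*w1 / D2
w2 = 16*243 / 27
w2 = 3888 / 27
w2 = 144 RPM

144 RPM


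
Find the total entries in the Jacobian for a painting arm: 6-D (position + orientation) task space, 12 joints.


Given: task space dimension = 6, joints = 12
Jacobian is a 6 x 12 matrix
Total entries = rows * columns
Total = 6 * 12
Total = 72

72


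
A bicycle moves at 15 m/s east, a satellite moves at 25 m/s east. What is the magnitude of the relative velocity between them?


Given: v_A = 15 m/s east, v_B = 25 m/s east
Both move in the same direction; relative speed = |v_A - v_B|
|15 - 25| = |-10|
= 10 m/s

10 m/s


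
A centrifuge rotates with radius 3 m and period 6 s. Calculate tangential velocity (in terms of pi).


Given: radius r = 3 m, period T = 6 s
Using v = 2*pi*r / T
v = 2*pi*3 / 6
v = 6*pi / 6
v = 1*pi m/s

1*pi m/s


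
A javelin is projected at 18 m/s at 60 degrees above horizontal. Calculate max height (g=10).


Given: v0 = 18 m/s, theta = 60 deg, g = 10 m/s^2
sin^2(60) = 3/4
Using H = v0^2 * sin^2(theta) / (2*g)
H = 18^2 * 3/4 / (2*10)
H = 324 * 3/4 / 20
H = 243 / 20
H = 243/20 m

243/20 m


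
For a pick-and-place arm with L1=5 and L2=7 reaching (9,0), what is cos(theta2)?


Given: L1 = 5, L2 = 7, target (x, y) = (9, 0)
Using cos(theta2) = (x^2 + y^2 - L1^2 - L2^2) / (2*L1*L2)
x^2 + y^2 = 9^2 + 0 = 81
L1^2 + L2^2 = 25 + 49 = 74
Numerator = 81 - 74 = 7
Denominator = 2*5*7 = 70
cos(theta2) = 7/70 = 1/10

1/10


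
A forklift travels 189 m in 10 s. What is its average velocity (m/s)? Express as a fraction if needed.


Given: distance d = 189 m, time t = 10 s
Using v = d / t
v = 189 / 10
v = 189/10 m/s

189/10 m/s


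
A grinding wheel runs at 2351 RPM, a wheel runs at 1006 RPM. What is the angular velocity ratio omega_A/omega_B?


Given: RPM_A = 2351, RPM_B = 1006
omega = 2*pi*RPM/60, so omega_A/omega_B = RPM_A / RPM_B
omega_A/omega_B = 2351 / 1006
omega_A/omega_B = 2351/1006

2351/1006


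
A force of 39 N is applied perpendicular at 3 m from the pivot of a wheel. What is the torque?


Given: F = 39 N, r = 3 m, angle = 90 deg (perpendicular)
Using tau = F * r * sin(90)
sin(90) = 1
tau = 39 * 3 * 1
tau = 117 Nm

117 Nm


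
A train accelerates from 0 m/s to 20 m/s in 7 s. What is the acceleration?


Given: initial velocity v0 = 0 m/s, final velocity v = 20 m/s, time t = 7 s
Using a = (v - v0) / t
a = (20 - 0) / 7
a = 20 / 7
a = 20/7 m/s^2

20/7 m/s^2


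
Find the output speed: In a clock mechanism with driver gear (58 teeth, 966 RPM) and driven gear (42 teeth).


Given: N1 = 58 teeth, w1 = 966 RPM, N2 = 42 teeth
Using N1*w1 = N2*w2
w2 = N1*w1 / N2
w2 = 58*966 / 42
w2 = 56028 / 42
w2 = 1334 RPM

1334 RPM


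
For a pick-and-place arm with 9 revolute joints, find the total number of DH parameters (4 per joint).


Given: 9 joints, 4 DH parameters per joint (d, theta, a, alpha)
Total DH parameters = number_of_joints * 4
Total = 9 * 4
Total = 36

36


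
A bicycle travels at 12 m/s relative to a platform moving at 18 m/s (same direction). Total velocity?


Given: object velocity = 12 m/s, platform velocity = 18 m/s (same direction)
Using classical velocity addition: v_total = v_object + v_platform
v_total = 12 + 18
v_total = 30 m/s

30 m/s


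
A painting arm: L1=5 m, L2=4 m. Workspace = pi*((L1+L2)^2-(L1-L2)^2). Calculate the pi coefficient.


Given: L1 = 5, L2 = 4
(L1+L2)^2 = (9)^2 = 81
(L1-L2)^2 = (1)^2 = 1
Difference = 81 - 1 = 80
This equals 4*L1*L2 = 4*5*4 = 80
Workspace area = 80*pi

80


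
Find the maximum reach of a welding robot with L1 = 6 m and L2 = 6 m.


Given: L1 = 6 m, L2 = 6 m
For a 2-link planar arm, max reach = L1 + L2 (fully extended)
Max reach = 6 + 6
Max reach = 12 m

12 m


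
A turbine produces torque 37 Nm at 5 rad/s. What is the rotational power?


Given: tau = 37 Nm, omega = 5 rad/s
Using P = tau * omega
P = 37 * 5
P = 185 W

185 W


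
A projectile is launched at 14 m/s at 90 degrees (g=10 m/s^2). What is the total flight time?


Given: v0 = 14 m/s, theta = 90 deg, g = 10 m/s^2
sin(90) = 1
Using T = 2*v0*sin(theta) / g
T = 2*14*1 / 10
T = 28 / 10
T = 14/5 s

14/5 s


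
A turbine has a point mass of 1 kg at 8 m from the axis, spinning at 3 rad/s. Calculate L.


Given: m = 1 kg, r = 8 m, omega = 3 rad/s
For a point mass: I = m*r^2
I = 1*8^2 = 1*64 = 64
L = I*omega = 64*3
L = 192 kg*m^2/s

192 kg*m^2/s


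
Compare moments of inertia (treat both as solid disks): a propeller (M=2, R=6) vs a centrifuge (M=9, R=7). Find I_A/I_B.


Given: M1=2 kg, R1=6 m, M2=9 kg, R2=7 m
For a disk: I = (1/2)*M*R^2, so I_A/I_B = (M1*R1^2)/(M2*R2^2)
M1*R1^2 = 2*36 = 72
M2*R2^2 = 9*49 = 441
I_A/I_B = 72/441 = 8/49

8/49


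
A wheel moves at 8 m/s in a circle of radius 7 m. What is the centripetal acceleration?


Given: v = 8 m/s, r = 7 m
Using a_c = v^2 / r
a_c = 8^2 / 7
a_c = 64 / 7
a_c = 64/7 m/s^2

64/7 m/s^2


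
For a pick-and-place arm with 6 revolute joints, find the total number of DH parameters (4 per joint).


Given: 6 joints, 4 DH parameters per joint (d, theta, a, alpha)
Total DH parameters = number_of_joints * 4
Total = 6 * 4
Total = 24

24


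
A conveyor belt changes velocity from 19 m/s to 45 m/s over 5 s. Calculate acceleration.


Given: initial velocity v0 = 19 m/s, final velocity v = 45 m/s, time t = 5 s
Using a = (v - v0) / t
a = (45 - 19) / 5
a = 26 / 5
a = 26/5 m/s^2

26/5 m/s^2


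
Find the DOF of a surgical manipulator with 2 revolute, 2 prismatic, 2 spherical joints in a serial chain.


Given: serial robot with 2 revolute, 2 prismatic, 2 spherical joints
DOF contribution per joint type: revolute=1, prismatic=1, spherical=3, fixed=0
DOF = 2*1 + 2*1 + 2*3
DOF = 10

10


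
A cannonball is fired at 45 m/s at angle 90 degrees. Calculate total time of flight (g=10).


Given: v0 = 45 m/s, theta = 90 deg, g = 10 m/s^2
sin(90) = 1
Using T = 2*v0*sin(theta) / g
T = 2*45*1 / 10
T = 90 / 10
T = 9 s

9 s


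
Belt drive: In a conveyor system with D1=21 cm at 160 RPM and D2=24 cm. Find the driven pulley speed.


Given: D1 = 21 cm, w1 = 160 RPM, D2 = 24 cm
Using D1*w1 = D2*w2
w2 = D1*w1 / D2
w2 = 21*160 / 24
w2 = 3360 / 24
w2 = 140 RPM

140 RPM


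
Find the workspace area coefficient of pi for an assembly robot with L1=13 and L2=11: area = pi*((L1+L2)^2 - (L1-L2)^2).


Given: L1 = 13, L2 = 11
(L1+L2)^2 = (24)^2 = 576
(L1-L2)^2 = (2)^2 = 4
Difference = 576 - 4 = 572
This equals 4*L1*L2 = 4*13*11 = 572
Workspace area = 572*pi

572


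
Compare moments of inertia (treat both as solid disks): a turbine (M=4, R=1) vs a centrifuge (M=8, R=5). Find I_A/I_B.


Given: M1=4 kg, R1=1 m, M2=8 kg, R2=5 m
For a disk: I = (1/2)*M*R^2, so I_A/I_B = (M1*R1^2)/(M2*R2^2)
M1*R1^2 = 4*1 = 4
M2*R2^2 = 8*25 = 200
I_A/I_B = 4/200 = 1/50

1/50


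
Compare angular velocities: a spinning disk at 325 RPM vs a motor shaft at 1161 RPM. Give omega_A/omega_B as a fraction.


Given: RPM_A = 325, RPM_B = 1161
omega = 2*pi*RPM/60, so omega_A/omega_B = RPM_A / RPM_B
omega_A/omega_B = 325 / 1161
omega_A/omega_B = 325/1161

325/1161


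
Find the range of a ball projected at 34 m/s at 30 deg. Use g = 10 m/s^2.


Given: v0 = 34 m/s, theta = 30 deg, g = 10 m/s^2
sin(2*30) = sin(60) = sqrt(3)/2
Using R = v0^2 * sin(2*theta) / g
R = 34^2 * (sqrt(3)/2) / 10
R = 1156 * sqrt(3) / 20
R = 289/5*sqrt(3) m

289/5*sqrt(3) m


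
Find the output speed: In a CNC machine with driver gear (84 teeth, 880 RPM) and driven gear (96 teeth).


Given: N1 = 84 teeth, w1 = 880 RPM, N2 = 96 teeth
Using N1*w1 = N2*w2
w2 = N1*w1 / N2
w2 = 84*880 / 96
w2 = 73920 / 96
w2 = 770 RPM

770 RPM


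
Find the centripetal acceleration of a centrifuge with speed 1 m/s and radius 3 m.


Given: v = 1 m/s, r = 3 m
Using a_c = v^2 / r
a_c = 1^2 / 3
a_c = 1 / 3
a_c = 1/3 m/s^2

1/3 m/s^2


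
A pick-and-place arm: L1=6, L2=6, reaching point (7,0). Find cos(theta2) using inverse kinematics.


Given: L1 = 6, L2 = 6, target (x, y) = (7, 0)
Using cos(theta2) = (x^2 + y^2 - L1^2 - L2^2) / (2*L1*L2)
x^2 + y^2 = 7^2 + 0 = 49
L1^2 + L2^2 = 36 + 36 = 72
Numerator = 49 - 72 = -23
Denominator = 2*6*6 = 72
cos(theta2) = -23/72 = -23/72

-23/72


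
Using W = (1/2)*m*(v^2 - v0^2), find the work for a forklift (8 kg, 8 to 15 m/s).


Given: m = 8 kg, v0 = 8 m/s, v = 15 m/s
Using W = (1/2)*m*(v^2 - v0^2)
v^2 = 15^2 = 225
v0^2 = 8^2 = 64
v^2 - v0^2 = 225 - 64 = 161
W = (1/2)*8*161 = 644 J

644 J


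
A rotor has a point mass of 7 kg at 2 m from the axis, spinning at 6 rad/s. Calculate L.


Given: m = 7 kg, r = 2 m, omega = 6 rad/s
For a point mass: I = m*r^2
I = 7*2^2 = 7*4 = 28
L = I*omega = 28*6
L = 168 kg*m^2/s

168 kg*m^2/s


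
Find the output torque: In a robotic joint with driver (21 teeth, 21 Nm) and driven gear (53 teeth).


Given: N1 = 21, N2 = 53, T1 = 21 Nm
Using T2/T1 = N2/N1
T2 = T1 * N2 / N1
T2 = 21 * 53 / 21
T2 = 1113 / 21
T2 = 53 Nm

53 Nm


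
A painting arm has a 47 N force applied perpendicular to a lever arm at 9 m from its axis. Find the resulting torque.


Given: F = 47 N, r = 9 m, angle = 90 deg (perpendicular)
Using tau = F * r * sin(90)
sin(90) = 1
tau = 47 * 9 * 1
tau = 423 Nm

423 Nm


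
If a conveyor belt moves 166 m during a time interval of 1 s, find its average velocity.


Given: distance d = 166 m, time t = 1 s
Using v = d / t
v = 166 / 1
v = 166 m/s

166 m/s


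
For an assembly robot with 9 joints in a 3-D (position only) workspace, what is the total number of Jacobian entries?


Given: task space dimension = 3, joints = 9
Jacobian is a 3 x 9 matrix
Total entries = rows * columns
Total = 3 * 9
Total = 27

27


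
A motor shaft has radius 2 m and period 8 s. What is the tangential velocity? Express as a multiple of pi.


Given: radius r = 2 m, period T = 8 s
Using v = 2*pi*r / T
v = 2*pi*2 / 8
v = 4*pi / 8
v = 1/2*pi m/s

1/2*pi m/s


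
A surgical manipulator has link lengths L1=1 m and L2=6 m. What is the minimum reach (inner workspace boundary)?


Given: L1 = 1 m, L2 = 6 m
For a 2-link planar arm, min reach = |L1 - L2| (second link folded back)
Min reach = |1 - 6|
Min reach = 5 m

5 m


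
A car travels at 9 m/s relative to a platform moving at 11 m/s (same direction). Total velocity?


Given: object velocity = 9 m/s, platform velocity = 11 m/s (same direction)
Using classical velocity addition: v_total = v_object + v_platform
v_total = 9 + 11
v_total = 20 m/s

20 m/s


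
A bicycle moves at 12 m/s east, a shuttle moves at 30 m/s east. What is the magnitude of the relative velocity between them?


Given: v_A = 12 m/s east, v_B = 30 m/s east
Both move in the same direction; relative speed = |v_A - v_B|
|12 - 30| = |-18|
= 18 m/s

18 m/s


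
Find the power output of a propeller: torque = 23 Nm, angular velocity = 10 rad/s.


Given: tau = 23 Nm, omega = 10 rad/s
Using P = tau * omega
P = 23 * 10
P = 230 W

230 W


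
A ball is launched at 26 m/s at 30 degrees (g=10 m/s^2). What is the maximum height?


Given: v0 = 26 m/s, theta = 30 deg, g = 10 m/s^2
sin^2(30) = 1/4
Using H = v0^2 * sin^2(theta) / (2*g)
H = 26^2 * 1/4 / (2*10)
H = 676 * 1/4 / 20
H = 169 / 20
H = 169/20 m

169/20 m


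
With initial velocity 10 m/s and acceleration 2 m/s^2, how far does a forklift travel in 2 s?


Given: v0 = 10 m/s, a = 2 m/s^2, t = 2 s
Using s = v0*t + (1/2)*a*t^2
s = 10*2 + (1/2)*2*2^2
s = 20 + (1/2)*8
s = 20 + 4
s = 24

24 m


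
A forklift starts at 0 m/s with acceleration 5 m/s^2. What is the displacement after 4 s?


Given: v0 = 0 m/s, a = 5 m/s^2, t = 4 s
Using s = v0*t + (1/2)*a*t^2
s = 0*4 + (1/2)*5*4^2
s = 0 + (1/2)*80
s = 0 + 40
s = 40

40 m


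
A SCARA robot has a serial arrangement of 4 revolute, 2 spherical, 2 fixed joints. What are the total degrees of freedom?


Given: serial robot with 4 revolute, 2 spherical, 2 fixed joints
DOF contribution per joint type: revolute=1, prismatic=1, spherical=3, fixed=0
DOF = 4*1 + 2*3 + 2*0
DOF = 10

10
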